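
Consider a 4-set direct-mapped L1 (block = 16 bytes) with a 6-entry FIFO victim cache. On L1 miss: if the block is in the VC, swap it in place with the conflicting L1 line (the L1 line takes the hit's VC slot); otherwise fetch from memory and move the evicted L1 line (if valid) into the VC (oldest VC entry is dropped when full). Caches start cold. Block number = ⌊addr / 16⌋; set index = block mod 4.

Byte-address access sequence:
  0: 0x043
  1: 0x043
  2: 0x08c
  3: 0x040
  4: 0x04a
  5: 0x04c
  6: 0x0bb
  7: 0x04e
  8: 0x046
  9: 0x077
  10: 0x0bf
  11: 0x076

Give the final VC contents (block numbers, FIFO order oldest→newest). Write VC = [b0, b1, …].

VC = [8, 11]

0: 0x43 (blk 4, set 0) → MISS  vc=[]
1: 0x43 (blk 4, set 0) → L1-HIT  vc=[]
2: 0x8c (blk 8, set 0) → MISS  vc=[4]
3: 0x40 (blk 4, set 0) → VC-HIT  vc=[8]
4: 0x4a (blk 4, set 0) → L1-HIT  vc=[8]
5: 0x4c (blk 4, set 0) → L1-HIT  vc=[8]
6: 0xbb (blk 11, set 3) → MISS  vc=[8]
7: 0x4e (blk 4, set 0) → L1-HIT  vc=[8]
8: 0x46 (blk 4, set 0) → L1-HIT  vc=[8]
9: 0x77 (blk 7, set 3) → MISS  vc=[8, 11]
10: 0xbf (blk 11, set 3) → VC-HIT  vc=[8, 7]
11: 0x76 (blk 7, set 3) → VC-HIT  vc=[8, 11]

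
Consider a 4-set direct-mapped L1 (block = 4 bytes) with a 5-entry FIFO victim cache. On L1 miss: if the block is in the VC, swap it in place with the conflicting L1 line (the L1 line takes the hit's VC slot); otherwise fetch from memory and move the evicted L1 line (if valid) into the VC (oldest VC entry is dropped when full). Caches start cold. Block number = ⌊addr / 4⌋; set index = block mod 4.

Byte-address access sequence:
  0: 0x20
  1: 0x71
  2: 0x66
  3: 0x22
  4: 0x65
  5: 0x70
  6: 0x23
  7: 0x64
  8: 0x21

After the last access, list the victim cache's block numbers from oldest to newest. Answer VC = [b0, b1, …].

VC = [28]

#0 0x20→b8/s0 MISS; vc=[]
#1 0x71→b28/s0 MISS; vc=[8]
#2 0x66→b25/s1 MISS; vc=[8]
#3 0x22→b8/s0 VC-HIT; vc=[28]
#4 0x65→b25/s1 L1-HIT; vc=[28]
#5 0x70→b28/s0 VC-HIT; vc=[8]
#6 0x23→b8/s0 VC-HIT; vc=[28]
#7 0x64→b25/s1 L1-HIT; vc=[28]
#8 0x21→b8/s0 L1-HIT; vc=[28]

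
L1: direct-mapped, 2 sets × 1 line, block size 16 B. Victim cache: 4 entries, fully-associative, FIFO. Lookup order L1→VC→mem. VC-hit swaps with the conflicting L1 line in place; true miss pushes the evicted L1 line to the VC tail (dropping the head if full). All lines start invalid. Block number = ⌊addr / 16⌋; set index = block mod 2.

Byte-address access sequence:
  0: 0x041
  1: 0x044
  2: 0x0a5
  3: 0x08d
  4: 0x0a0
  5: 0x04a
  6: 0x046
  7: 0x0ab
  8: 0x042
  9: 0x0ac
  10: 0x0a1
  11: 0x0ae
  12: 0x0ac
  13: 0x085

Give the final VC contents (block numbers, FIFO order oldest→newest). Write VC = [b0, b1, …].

0: 0x41 (blk 4, set 0) → MISS  vc=[]
1: 0x44 (blk 4, set 0) → L1-HIT  vc=[]
2: 0xa5 (blk 10, set 0) → MISS  vc=[4]
3: 0x8d (blk 8, set 0) → MISS  vc=[4, 10]
4: 0xa0 (blk 10, set 0) → VC-HIT  vc=[4, 8]
5: 0x4a (blk 4, set 0) → VC-HIT  vc=[10, 8]
6: 0x46 (blk 4, set 0) → L1-HIT  vc=[10, 8]
7: 0xab (blk 10, set 0) → VC-HIT  vc=[4, 8]
8: 0x42 (blk 4, set 0) → VC-HIT  vc=[10, 8]
9: 0xac (blk 10, set 0) → VC-HIT  vc=[4, 8]
10: 0xa1 (blk 10, set 0) → L1-HIT  vc=[4, 8]
11: 0xae (blk 10, set 0) → L1-HIT  vc=[4, 8]
12: 0xac (blk 10, set 0) → L1-HIT  vc=[4, 8]
13: 0x85 (blk 8, set 0) → VC-HIT  vc=[4, 10]

VC = [4, 10]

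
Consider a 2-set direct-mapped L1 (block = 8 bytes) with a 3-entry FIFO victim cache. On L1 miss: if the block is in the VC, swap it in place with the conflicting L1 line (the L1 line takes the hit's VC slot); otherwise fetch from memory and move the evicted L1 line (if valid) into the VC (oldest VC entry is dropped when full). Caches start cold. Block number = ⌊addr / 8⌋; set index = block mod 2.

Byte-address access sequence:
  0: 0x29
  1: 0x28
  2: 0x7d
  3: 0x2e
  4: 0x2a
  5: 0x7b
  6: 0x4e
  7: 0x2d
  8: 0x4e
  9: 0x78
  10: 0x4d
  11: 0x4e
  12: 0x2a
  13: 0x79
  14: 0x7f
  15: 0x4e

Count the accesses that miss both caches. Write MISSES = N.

MISSES = 3

  [0] addr=0x29 blk=5 s=1: MISS | VC []
  [1] addr=0x28 blk=5 s=1: L1-HIT | VC []
  [2] addr=0x7d blk=15 s=1: MISS | VC [5]
  [3] addr=0x2e blk=5 s=1: VC-HIT | VC [15]
  [4] addr=0x2a blk=5 s=1: L1-HIT | VC [15]
  [5] addr=0x7b blk=15 s=1: VC-HIT | VC [5]
  [6] addr=0x4e blk=9 s=1: MISS | VC [5, 15]
  [7] addr=0x2d blk=5 s=1: VC-HIT | VC [9, 15]
  [8] addr=0x4e blk=9 s=1: VC-HIT | VC [5, 15]
  [9] addr=0x78 blk=15 s=1: VC-HIT | VC [5, 9]
  [10] addr=0x4d blk=9 s=1: VC-HIT | VC [5, 15]
  [11] addr=0x4e blk=9 s=1: L1-HIT | VC [5, 15]
  [12] addr=0x2a blk=5 s=1: VC-HIT | VC [9, 15]
  [13] addr=0x79 blk=15 s=1: VC-HIT | VC [9, 5]
  [14] addr=0x7f blk=15 s=1: L1-HIT | VC [9, 5]
  [15] addr=0x4e blk=9 s=1: VC-HIT | VC [15, 5]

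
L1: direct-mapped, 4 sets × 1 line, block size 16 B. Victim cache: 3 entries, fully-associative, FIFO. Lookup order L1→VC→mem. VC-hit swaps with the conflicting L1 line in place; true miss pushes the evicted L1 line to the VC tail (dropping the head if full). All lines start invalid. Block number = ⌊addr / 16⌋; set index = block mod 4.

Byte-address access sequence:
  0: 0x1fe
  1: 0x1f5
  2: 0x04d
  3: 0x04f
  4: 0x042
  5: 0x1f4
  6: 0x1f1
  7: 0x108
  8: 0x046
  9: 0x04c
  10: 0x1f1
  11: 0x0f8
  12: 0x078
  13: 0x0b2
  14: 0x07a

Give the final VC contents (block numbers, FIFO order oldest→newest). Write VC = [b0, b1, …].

VC = [31, 15, 11]

0: 0x1fe (blk 31, set 3) → MISS  vc=[]
1: 0x1f5 (blk 31, set 3) → L1-HIT  vc=[]
2: 0x4d (blk 4, set 0) → MISS  vc=[]
3: 0x4f (blk 4, set 0) → L1-HIT  vc=[]
4: 0x42 (blk 4, set 0) → L1-HIT  vc=[]
5: 0x1f4 (blk 31, set 3) → L1-HIT  vc=[]
6: 0x1f1 (blk 31, set 3) → L1-HIT  vc=[]
7: 0x108 (blk 16, set 0) → MISS  vc=[4]
8: 0x46 (blk 4, set 0) → VC-HIT  vc=[16]
9: 0x4c (blk 4, set 0) → L1-HIT  vc=[16]
10: 0x1f1 (blk 31, set 3) → L1-HIT  vc=[16]
11: 0xf8 (blk 15, set 3) → MISS  vc=[16, 31]
12: 0x78 (blk 7, set 3) → MISS  vc=[16, 31, 15]
13: 0xb2 (blk 11, set 3) → MISS  vc=[31, 15, 7]
14: 0x7a (blk 7, set 3) → VC-HIT  vc=[31, 15, 11]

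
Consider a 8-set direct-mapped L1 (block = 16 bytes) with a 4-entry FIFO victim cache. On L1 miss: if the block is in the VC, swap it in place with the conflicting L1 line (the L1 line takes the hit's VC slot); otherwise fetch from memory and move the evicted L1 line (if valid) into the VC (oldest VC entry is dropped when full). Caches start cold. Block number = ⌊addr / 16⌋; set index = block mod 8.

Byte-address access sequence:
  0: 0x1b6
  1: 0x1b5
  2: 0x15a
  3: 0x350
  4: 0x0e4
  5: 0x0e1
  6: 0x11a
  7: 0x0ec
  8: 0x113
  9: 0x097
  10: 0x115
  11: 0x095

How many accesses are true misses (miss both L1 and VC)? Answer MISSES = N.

MISSES = 6

0: 0x1b6 (blk 27, set 3) → MISS  vc=[]
1: 0x1b5 (blk 27, set 3) → L1-HIT  vc=[]
2: 0x15a (blk 21, set 5) → MISS  vc=[]
3: 0x350 (blk 53, set 5) → MISS  vc=[21]
4: 0xe4 (blk 14, set 6) → MISS  vc=[21]
5: 0xe1 (blk 14, set 6) → L1-HIT  vc=[21]
6: 0x11a (blk 17, set 1) → MISS  vc=[21]
7: 0xec (blk 14, set 6) → L1-HIT  vc=[21]
8: 0x113 (blk 17, set 1) → L1-HIT  vc=[21]
9: 0x97 (blk 9, set 1) → MISS  vc=[21, 17]
10: 0x115 (blk 17, set 1) → VC-HIT  vc=[21, 9]
11: 0x95 (blk 9, set 1) → VC-HIT  vc=[21, 17]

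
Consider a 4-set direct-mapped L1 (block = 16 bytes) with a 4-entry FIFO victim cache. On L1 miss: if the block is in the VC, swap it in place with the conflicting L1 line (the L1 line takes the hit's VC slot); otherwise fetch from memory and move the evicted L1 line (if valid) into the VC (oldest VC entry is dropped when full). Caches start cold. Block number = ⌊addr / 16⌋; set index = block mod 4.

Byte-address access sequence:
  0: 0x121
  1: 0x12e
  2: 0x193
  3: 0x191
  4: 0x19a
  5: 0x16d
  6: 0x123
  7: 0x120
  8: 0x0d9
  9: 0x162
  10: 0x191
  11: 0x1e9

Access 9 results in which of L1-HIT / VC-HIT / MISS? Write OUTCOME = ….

OUTCOME = VC-HIT

0: 0x121 (blk 18, set 2) → MISS  vc=[]
1: 0x12e (blk 18, set 2) → L1-HIT  vc=[]
2: 0x193 (blk 25, set 1) → MISS  vc=[]
3: 0x191 (blk 25, set 1) → L1-HIT  vc=[]
4: 0x19a (blk 25, set 1) → L1-HIT  vc=[]
5: 0x16d (blk 22, set 2) → MISS  vc=[18]
6: 0x123 (blk 18, set 2) → VC-HIT  vc=[22]
7: 0x120 (blk 18, set 2) → L1-HIT  vc=[22]
8: 0xd9 (blk 13, set 1) → MISS  vc=[22, 25]
9: 0x162 (blk 22, set 2) → VC-HIT  vc=[18, 25]
10: 0x191 (blk 25, set 1) → VC-HIT  vc=[18, 13]
11: 0x1e9 (blk 30, set 2) → MISS  vc=[18, 13, 22]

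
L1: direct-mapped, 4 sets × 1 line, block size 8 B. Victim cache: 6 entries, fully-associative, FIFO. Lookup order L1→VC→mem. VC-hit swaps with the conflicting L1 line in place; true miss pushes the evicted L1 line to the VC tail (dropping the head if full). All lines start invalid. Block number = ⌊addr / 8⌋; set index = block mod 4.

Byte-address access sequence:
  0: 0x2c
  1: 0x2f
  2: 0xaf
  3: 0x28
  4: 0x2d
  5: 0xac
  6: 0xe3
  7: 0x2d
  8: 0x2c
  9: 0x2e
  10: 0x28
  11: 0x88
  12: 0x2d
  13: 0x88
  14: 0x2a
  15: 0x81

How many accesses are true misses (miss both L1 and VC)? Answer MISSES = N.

MISSES = 5

  [0] addr=0x2c blk=5 s=1: MISS | VC []
  [1] addr=0x2f blk=5 s=1: L1-HIT | VC []
  [2] addr=0xaf blk=21 s=1: MISS | VC [5]
  [3] addr=0x28 blk=5 s=1: VC-HIT | VC [21]
  [4] addr=0x2d blk=5 s=1: L1-HIT | VC [21]
  [5] addr=0xac blk=21 s=1: VC-HIT | VC [5]
  [6] addr=0xe3 blk=28 s=0: MISS | VC [5]
  [7] addr=0x2d blk=5 s=1: VC-HIT | VC [21]
  [8] addr=0x2c blk=5 s=1: L1-HIT | VC [21]
  [9] addr=0x2e blk=5 s=1: L1-HIT | VC [21]
  [10] addr=0x28 blk=5 s=1: L1-HIT | VC [21]
  [11] addr=0x88 blk=17 s=1: MISS | VC [21, 5]
  [12] addr=0x2d blk=5 s=1: VC-HIT | VC [21, 17]
  [13] addr=0x88 blk=17 s=1: VC-HIT | VC [21, 5]
  [14] addr=0x2a blk=5 s=1: VC-HIT | VC [21, 17]
  [15] addr=0x81 blk=16 s=0: MISS | VC [21, 17, 28]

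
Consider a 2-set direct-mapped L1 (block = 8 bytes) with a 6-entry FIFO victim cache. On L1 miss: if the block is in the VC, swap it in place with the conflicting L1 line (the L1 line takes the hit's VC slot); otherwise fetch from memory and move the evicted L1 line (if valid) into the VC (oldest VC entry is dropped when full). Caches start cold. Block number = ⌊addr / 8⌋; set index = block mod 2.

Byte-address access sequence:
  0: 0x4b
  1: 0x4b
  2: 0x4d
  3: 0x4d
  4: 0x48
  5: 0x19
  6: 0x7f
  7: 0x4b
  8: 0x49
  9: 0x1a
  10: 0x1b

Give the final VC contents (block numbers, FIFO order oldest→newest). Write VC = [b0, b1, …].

  [0] addr=0x4b blk=9 s=1: MISS | VC []
  [1] addr=0x4b blk=9 s=1: L1-HIT | VC []
  [2] addr=0x4d blk=9 s=1: L1-HIT | VC []
  [3] addr=0x4d blk=9 s=1: L1-HIT | VC []
  [4] addr=0x48 blk=9 s=1: L1-HIT | VC []
  [5] addr=0x19 blk=3 s=1: MISS | VC [9]
  [6] addr=0x7f blk=15 s=1: MISS | VC [9, 3]
  [7] addr=0x4b blk=9 s=1: VC-HIT | VC [15, 3]
  [8] addr=0x49 blk=9 s=1: L1-HIT | VC [15, 3]
  [9] addr=0x1a blk=3 s=1: VC-HIT | VC [15, 9]
  [10] addr=0x1b blk=3 s=1: L1-HIT | VC [15, 9]

VC = [15, 9]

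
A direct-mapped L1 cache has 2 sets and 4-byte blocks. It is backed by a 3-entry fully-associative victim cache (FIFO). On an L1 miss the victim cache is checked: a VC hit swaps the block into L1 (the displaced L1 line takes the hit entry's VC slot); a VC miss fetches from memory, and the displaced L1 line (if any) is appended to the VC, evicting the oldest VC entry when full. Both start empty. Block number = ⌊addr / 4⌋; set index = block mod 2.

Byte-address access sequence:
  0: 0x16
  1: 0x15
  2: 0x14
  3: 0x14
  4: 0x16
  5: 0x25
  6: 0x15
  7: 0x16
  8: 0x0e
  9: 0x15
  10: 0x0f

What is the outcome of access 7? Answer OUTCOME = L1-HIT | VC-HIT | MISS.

  [0] addr=0x16 blk=5 s=1: MISS | VC []
  [1] addr=0x15 blk=5 s=1: L1-HIT | VC []
  [2] addr=0x14 blk=5 s=1: L1-HIT | VC []
  [3] addr=0x14 blk=5 s=1: L1-HIT | VC []
  [4] addr=0x16 blk=5 s=1: L1-HIT | VC []
  [5] addr=0x25 blk=9 s=1: MISS | VC [5]
  [6] addr=0x15 blk=5 s=1: VC-HIT | VC [9]
  [7] addr=0x16 blk=5 s=1: L1-HIT | VC [9]
  [8] addr=0xe blk=3 s=1: MISS | VC [9, 5]
  [9] addr=0x15 blk=5 s=1: VC-HIT | VC [9, 3]
  [10] addr=0xf blk=3 s=1: VC-HIT | VC [9, 5]

OUTCOME = L1-HIT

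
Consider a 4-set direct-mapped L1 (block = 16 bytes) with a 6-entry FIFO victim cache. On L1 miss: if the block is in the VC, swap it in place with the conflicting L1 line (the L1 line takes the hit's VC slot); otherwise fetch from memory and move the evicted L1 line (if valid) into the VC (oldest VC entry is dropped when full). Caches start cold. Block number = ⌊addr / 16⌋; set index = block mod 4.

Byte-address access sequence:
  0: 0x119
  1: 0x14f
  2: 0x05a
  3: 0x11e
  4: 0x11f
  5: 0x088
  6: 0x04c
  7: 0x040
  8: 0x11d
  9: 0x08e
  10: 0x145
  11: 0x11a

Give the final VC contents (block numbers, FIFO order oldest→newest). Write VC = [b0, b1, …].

#0 0x119→b17/s1 MISS; vc=[]
#1 0x14f→b20/s0 MISS; vc=[]
#2 0x5a→b5/s1 MISS; vc=[17]
#3 0x11e→b17/s1 VC-HIT; vc=[5]
#4 0x11f→b17/s1 L1-HIT; vc=[5]
#5 0x88→b8/s0 MISS; vc=[5,20]
#6 0x4c→b4/s0 MISS; vc=[5,20,8]
#7 0x40→b4/s0 L1-HIT; vc=[5,20,8]
#8 0x11d→b17/s1 L1-HIT; vc=[5,20,8]
#9 0x8e→b8/s0 VC-HIT; vc=[5,20,4]
#10 0x145→b20/s0 VC-HIT; vc=[5,8,4]
#11 0x11a→b17/s1 L1-HIT; vc=[5,8,4]

VC = [5, 8, 4]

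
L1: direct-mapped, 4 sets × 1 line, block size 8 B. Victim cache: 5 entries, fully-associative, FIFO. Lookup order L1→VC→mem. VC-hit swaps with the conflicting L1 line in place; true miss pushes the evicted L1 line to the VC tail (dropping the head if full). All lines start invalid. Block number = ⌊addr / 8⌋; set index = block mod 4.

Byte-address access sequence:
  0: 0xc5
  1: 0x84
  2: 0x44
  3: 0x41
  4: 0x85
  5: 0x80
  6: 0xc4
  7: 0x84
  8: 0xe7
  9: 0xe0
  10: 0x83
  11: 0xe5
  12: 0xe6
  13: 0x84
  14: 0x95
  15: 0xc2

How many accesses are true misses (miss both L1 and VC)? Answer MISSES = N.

MISSES = 5

0: 0xc5 (blk 24, set 0) → MISS  vc=[]
1: 0x84 (blk 16, set 0) → MISS  vc=[24]
2: 0x44 (blk 8, set 0) → MISS  vc=[24, 16]
3: 0x41 (blk 8, set 0) → L1-HIT  vc=[24, 16]
4: 0x85 (blk 16, set 0) → VC-HIT  vc=[24, 8]
5: 0x80 (blk 16, set 0) → L1-HIT  vc=[24, 8]
6: 0xc4 (blk 24, set 0) → VC-HIT  vc=[16, 8]
7: 0x84 (blk 16, set 0) → VC-HIT  vc=[24, 8]
8: 0xe7 (blk 28, set 0) → MISS  vc=[24, 8, 16]
9: 0xe0 (blk 28, set 0) → L1-HIT  vc=[24, 8, 16]
10: 0x83 (blk 16, set 0) → VC-HIT  vc=[24, 8, 28]
11: 0xe5 (blk 28, set 0) → VC-HIT  vc=[24, 8, 16]
12: 0xe6 (blk 28, set 0) → L1-HIT  vc=[24, 8, 16]
13: 0x84 (blk 16, set 0) → VC-HIT  vc=[24, 8, 28]
14: 0x95 (blk 18, set 2) → MISS  vc=[24, 8, 28]
15: 0xc2 (blk 24, set 0) → VC-HIT  vc=[16, 8, 28]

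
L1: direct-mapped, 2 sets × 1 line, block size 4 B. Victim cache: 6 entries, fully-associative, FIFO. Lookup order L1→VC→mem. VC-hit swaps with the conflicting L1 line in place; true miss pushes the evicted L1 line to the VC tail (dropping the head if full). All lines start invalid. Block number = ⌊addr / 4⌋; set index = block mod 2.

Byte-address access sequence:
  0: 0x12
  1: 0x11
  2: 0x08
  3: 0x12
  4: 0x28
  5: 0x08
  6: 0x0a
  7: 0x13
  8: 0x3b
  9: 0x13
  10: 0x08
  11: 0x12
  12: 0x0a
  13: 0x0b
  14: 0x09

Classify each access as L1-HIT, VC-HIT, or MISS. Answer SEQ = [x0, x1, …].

0: 0x12 (blk 4, set 0) → MISS  vc=[]
1: 0x11 (blk 4, set 0) → L1-HIT  vc=[]
2: 0x8 (blk 2, set 0) → MISS  vc=[4]
3: 0x12 (blk 4, set 0) → VC-HIT  vc=[2]
4: 0x28 (blk 10, set 0) → MISS  vc=[2, 4]
5: 0x8 (blk 2, set 0) → VC-HIT  vc=[10, 4]
6: 0xa (blk 2, set 0) → L1-HIT  vc=[10, 4]
7: 0x13 (blk 4, set 0) → VC-HIT  vc=[10, 2]
8: 0x3b (blk 14, set 0) → MISS  vc=[10, 2, 4]
9: 0x13 (blk 4, set 0) → VC-HIT  vc=[10, 2, 14]
10: 0x8 (blk 2, set 0) → VC-HIT  vc=[10, 4, 14]
11: 0x12 (blk 4, set 0) → VC-HIT  vc=[10, 2, 14]
12: 0xa (blk 2, set 0) → VC-HIT  vc=[10, 4, 14]
13: 0xb (blk 2, set 0) → L1-HIT  vc=[10, 4, 14]
14: 0x9 (blk 2, set 0) → L1-HIT  vc=[10, 4, 14]

SEQ = [MISS, L1-HIT, MISS, VC-HIT, MISS, VC-HIT, L1-HIT, VC-HIT, MISS, VC-HIT, VC-HIT, VC-HIT, VC-HIT, L1-HIT, L1-HIT]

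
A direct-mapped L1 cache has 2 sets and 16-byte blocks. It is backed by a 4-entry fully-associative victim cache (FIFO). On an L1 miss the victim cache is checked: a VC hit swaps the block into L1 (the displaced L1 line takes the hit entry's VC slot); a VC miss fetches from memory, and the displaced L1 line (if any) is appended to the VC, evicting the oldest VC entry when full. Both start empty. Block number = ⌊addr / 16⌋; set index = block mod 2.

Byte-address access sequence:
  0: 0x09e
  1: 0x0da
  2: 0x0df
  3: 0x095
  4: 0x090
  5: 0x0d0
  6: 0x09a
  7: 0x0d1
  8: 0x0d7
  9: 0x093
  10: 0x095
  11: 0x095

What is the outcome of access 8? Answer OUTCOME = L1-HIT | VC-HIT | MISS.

#0 0x9e→b9/s1 MISS; vc=[]
#1 0xda→b13/s1 MISS; vc=[9]
#2 0xdf→b13/s1 L1-HIT; vc=[9]
#3 0x95→b9/s1 VC-HIT; vc=[13]
#4 0x90→b9/s1 L1-HIT; vc=[13]
#5 0xd0→b13/s1 VC-HIT; vc=[9]
#6 0x9a→b9/s1 VC-HIT; vc=[13]
#7 0xd1→b13/s1 VC-HIT; vc=[9]
#8 0xd7→b13/s1 L1-HIT; vc=[9]
#9 0x93→b9/s1 VC-HIT; vc=[13]
#10 0x95→b9/s1 L1-HIT; vc=[13]
#11 0x95→b9/s1 L1-HIT; vc=[13]

OUTCOME = L1-HIT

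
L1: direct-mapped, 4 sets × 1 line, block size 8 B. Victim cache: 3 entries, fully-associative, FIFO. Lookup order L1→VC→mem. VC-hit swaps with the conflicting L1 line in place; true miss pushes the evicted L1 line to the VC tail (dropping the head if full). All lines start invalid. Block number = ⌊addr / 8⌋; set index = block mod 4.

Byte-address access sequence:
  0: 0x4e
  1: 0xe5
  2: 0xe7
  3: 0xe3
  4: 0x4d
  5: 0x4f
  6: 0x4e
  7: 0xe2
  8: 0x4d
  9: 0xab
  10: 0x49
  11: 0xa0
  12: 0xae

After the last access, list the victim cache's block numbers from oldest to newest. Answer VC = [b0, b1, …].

#0 0x4e→b9/s1 MISS; vc=[]
#1 0xe5→b28/s0 MISS; vc=[]
#2 0xe7→b28/s0 L1-HIT; vc=[]
#3 0xe3→b28/s0 L1-HIT; vc=[]
#4 0x4d→b9/s1 L1-HIT; vc=[]
#5 0x4f→b9/s1 L1-HIT; vc=[]
#6 0x4e→b9/s1 L1-HIT; vc=[]
#7 0xe2→b28/s0 L1-HIT; vc=[]
#8 0x4d→b9/s1 L1-HIT; vc=[]
#9 0xab→b21/s1 MISS; vc=[9]
#10 0x49→b9/s1 VC-HIT; vc=[21]
#11 0xa0→b20/s0 MISS; vc=[21,28]
#12 0xae→b21/s1 VC-HIT; vc=[9,28]

VC = [9, 28]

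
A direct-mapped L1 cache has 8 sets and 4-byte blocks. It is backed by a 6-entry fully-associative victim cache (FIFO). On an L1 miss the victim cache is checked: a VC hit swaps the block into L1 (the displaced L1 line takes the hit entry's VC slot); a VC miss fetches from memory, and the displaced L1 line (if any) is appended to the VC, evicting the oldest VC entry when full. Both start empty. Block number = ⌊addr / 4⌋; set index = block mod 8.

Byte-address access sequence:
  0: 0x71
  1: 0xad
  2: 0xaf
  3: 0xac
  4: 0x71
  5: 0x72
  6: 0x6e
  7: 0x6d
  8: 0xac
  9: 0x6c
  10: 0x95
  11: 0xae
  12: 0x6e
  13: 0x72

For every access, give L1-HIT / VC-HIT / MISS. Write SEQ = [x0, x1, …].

#0 0x71→b28/s4 MISS; vc=[]
#1 0xad→b43/s3 MISS; vc=[]
#2 0xaf→b43/s3 L1-HIT; vc=[]
#3 0xac→b43/s3 L1-HIT; vc=[]
#4 0x71→b28/s4 L1-HIT; vc=[]
#5 0x72→b28/s4 L1-HIT; vc=[]
#6 0x6e→b27/s3 MISS; vc=[43]
#7 0x6d→b27/s3 L1-HIT; vc=[43]
#8 0xac→b43/s3 VC-HIT; vc=[27]
#9 0x6c→b27/s3 VC-HIT; vc=[43]
#10 0x95→b37/s5 MISS; vc=[43]
#11 0xae→b43/s3 VC-HIT; vc=[27]
#12 0x6e→b27/s3 VC-HIT; vc=[43]
#13 0x72→b28/s4 L1-HIT; vc=[43]

SEQ = [MISS, MISS, L1-HIT, L1-HIT, L1-HIT, L1-HIT, MISS, L1-HIT, VC-HIT, VC-HIT, MISS, VC-HIT, VC-HIT, L1-HIT]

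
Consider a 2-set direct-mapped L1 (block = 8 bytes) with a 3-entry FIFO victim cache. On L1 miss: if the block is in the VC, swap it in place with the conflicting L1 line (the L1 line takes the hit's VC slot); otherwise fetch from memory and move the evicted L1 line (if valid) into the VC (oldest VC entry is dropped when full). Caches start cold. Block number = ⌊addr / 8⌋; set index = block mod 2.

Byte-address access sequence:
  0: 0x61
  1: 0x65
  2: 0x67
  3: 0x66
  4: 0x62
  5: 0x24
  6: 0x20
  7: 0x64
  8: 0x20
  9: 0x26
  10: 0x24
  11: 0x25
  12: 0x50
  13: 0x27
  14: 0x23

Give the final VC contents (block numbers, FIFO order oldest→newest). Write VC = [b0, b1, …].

0: 0x61 (blk 12, set 0) → MISS  vc=[]
1: 0x65 (blk 12, set 0) → L1-HIT  vc=[]
2: 0x67 (blk 12, set 0) → L1-HIT  vc=[]
3: 0x66 (blk 12, set 0) → L1-HIT  vc=[]
4: 0x62 (blk 12, set 0) → L1-HIT  vc=[]
5: 0x24 (blk 4, set 0) → MISS  vc=[12]
6: 0x20 (blk 4, set 0) → L1-HIT  vc=[12]
7: 0x64 (blk 12, set 0) → VC-HIT  vc=[4]
8: 0x20 (blk 4, set 0) → VC-HIT  vc=[12]
9: 0x26 (blk 4, set 0) → L1-HIT  vc=[12]
10: 0x24 (blk 4, set 0) → L1-HIT  vc=[12]
11: 0x25 (blk 4, set 0) → L1-HIT  vc=[12]
12: 0x50 (blk 10, set 0) → MISS  vc=[12, 4]
13: 0x27 (blk 4, set 0) → VC-HIT  vc=[12, 10]
14: 0x23 (blk 4, set 0) → L1-HIT  vc=[12, 10]

VC = [12, 10]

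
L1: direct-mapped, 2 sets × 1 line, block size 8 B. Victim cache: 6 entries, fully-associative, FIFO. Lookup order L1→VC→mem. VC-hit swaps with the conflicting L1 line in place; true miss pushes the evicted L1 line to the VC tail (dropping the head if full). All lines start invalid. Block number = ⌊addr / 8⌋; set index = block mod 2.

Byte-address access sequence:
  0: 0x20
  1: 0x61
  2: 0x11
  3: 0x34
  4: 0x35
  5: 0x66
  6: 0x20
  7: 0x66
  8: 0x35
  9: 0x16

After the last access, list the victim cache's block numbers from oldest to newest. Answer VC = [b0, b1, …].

  [0] addr=0x20 blk=4 s=0: MISS | VC []
  [1] addr=0x61 blk=12 s=0: MISS | VC [4]
  [2] addr=0x11 blk=2 s=0: MISS | VC [4, 12]
  [3] addr=0x34 blk=6 s=0: MISS | VC [4, 12, 2]
  [4] addr=0x35 blk=6 s=0: L1-HIT | VC [4, 12, 2]
  [5] addr=0x66 blk=12 s=0: VC-HIT | VC [4, 6, 2]
  [6] addr=0x20 blk=4 s=0: VC-HIT | VC [12, 6, 2]
  [7] addr=0x66 blk=12 s=0: VC-HIT | VC [4, 6, 2]
  [8] addr=0x35 blk=6 s=0: VC-HIT | VC [4, 12, 2]
  [9] addr=0x16 blk=2 s=0: VC-HIT | VC [4, 12, 6]

VC = [4, 12, 6]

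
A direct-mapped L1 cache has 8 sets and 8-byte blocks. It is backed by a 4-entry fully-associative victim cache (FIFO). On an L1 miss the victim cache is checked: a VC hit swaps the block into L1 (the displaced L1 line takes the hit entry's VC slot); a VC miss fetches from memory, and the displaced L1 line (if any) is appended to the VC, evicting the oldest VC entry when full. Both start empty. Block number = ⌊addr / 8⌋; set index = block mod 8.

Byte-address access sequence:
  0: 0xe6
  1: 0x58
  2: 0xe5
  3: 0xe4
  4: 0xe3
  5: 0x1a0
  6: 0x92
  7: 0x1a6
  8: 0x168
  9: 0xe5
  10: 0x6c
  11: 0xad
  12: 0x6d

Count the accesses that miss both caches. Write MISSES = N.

MISSES = 7

0: 0xe6 (blk 28, set 4) → MISS  vc=[]
1: 0x58 (blk 11, set 3) → MISS  vc=[]
2: 0xe5 (blk 28, set 4) → L1-HIT  vc=[]
3: 0xe4 (blk 28, set 4) → L1-HIT  vc=[]
4: 0xe3 (blk 28, set 4) → L1-HIT  vc=[]
5: 0x1a0 (blk 52, set 4) → MISS  vc=[28]
6: 0x92 (blk 18, set 2) → MISS  vc=[28]
7: 0x1a6 (blk 52, set 4) → L1-HIT  vc=[28]
8: 0x168 (blk 45, set 5) → MISS  vc=[28]
9: 0xe5 (blk 28, set 4) → VC-HIT  vc=[52]
10: 0x6c (blk 13, set 5) → MISS  vc=[52, 45]
11: 0xad (blk 21, set 5) → MISS  vc=[52, 45, 13]
12: 0x6d (blk 13, set 5) → VC-HIT  vc=[52, 45, 21]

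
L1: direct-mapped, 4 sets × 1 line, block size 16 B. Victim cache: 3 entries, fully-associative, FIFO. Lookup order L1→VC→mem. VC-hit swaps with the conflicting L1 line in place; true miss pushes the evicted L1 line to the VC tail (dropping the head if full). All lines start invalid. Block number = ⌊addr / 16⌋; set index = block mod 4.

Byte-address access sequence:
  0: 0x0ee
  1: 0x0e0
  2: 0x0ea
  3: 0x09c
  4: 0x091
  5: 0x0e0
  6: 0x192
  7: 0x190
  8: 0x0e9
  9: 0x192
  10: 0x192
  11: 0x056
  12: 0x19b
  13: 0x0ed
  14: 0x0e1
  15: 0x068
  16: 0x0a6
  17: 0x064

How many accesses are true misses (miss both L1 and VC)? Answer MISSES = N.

0: 0xee (blk 14, set 2) → MISS  vc=[]
1: 0xe0 (blk 14, set 2) → L1-HIT  vc=[]
2: 0xea (blk 14, set 2) → L1-HIT  vc=[]
3: 0x9c (blk 9, set 1) → MISS  vc=[]
4: 0x91 (blk 9, set 1) → L1-HIT  vc=[]
5: 0xe0 (blk 14, set 2) → L1-HIT  vc=[]
6: 0x192 (blk 25, set 1) → MISS  vc=[9]
7: 0x190 (blk 25, set 1) → L1-HIT  vc=[9]
8: 0xe9 (blk 14, set 2) → L1-HIT  vc=[9]
9: 0x192 (blk 25, set 1) → L1-HIT  vc=[9]
10: 0x192 (blk 25, set 1) → L1-HIT  vc=[9]
11: 0x56 (blk 5, set 1) → MISS  vc=[9, 25]
12: 0x19b (blk 25, set 1) → VC-HIT  vc=[9, 5]
13: 0xed (blk 14, set 2) → L1-HIT  vc=[9, 5]
14: 0xe1 (blk 14, set 2) → L1-HIT  vc=[9, 5]
15: 0x68 (blk 6, set 2) → MISS  vc=[9, 5, 14]
16: 0xa6 (blk 10, set 2) → MISS  vc=[5, 14, 6]
17: 0x64 (blk 6, set 2) → VC-HIT  vc=[5, 14, 10]

MISSES = 6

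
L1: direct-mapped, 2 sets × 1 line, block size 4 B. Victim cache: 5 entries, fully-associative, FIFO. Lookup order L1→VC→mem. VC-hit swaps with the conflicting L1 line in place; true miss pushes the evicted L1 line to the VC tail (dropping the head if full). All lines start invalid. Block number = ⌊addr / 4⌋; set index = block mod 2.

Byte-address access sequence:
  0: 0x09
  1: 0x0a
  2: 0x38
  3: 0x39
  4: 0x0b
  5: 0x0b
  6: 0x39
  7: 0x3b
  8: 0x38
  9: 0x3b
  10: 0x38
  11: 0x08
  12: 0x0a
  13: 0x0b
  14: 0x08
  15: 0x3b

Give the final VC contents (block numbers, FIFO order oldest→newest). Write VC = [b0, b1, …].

VC = [2]

0: 0x9 (blk 2, set 0) → MISS  vc=[]
1: 0xa (blk 2, set 0) → L1-HIT  vc=[]
2: 0x38 (blk 14, set 0) → MISS  vc=[2]
3: 0x39 (blk 14, set 0) → L1-HIT  vc=[2]
4: 0xb (blk 2, set 0) → VC-HIT  vc=[14]
5: 0xb (blk 2, set 0) → L1-HIT  vc=[14]
6: 0x39 (blk 14, set 0) → VC-HIT  vc=[2]
7: 0x3b (blk 14, set 0) → L1-HIT  vc=[2]
8: 0x38 (blk 14, set 0) → L1-HIT  vc=[2]
9: 0x3b (blk 14, set 0) → L1-HIT  vc=[2]
10: 0x38 (blk 14, set 0) → L1-HIT  vc=[2]
11: 0x8 (blk 2, set 0) → VC-HIT  vc=[14]
12: 0xa (blk 2, set 0) → L1-HIT  vc=[14]
13: 0xb (blk 2, set 0) → L1-HIT  vc=[14]
14: 0x8 (blk 2, set 0) → L1-HIT  vc=[14]
15: 0x3b (blk 14, set 0) → VC-HIT  vc=[2]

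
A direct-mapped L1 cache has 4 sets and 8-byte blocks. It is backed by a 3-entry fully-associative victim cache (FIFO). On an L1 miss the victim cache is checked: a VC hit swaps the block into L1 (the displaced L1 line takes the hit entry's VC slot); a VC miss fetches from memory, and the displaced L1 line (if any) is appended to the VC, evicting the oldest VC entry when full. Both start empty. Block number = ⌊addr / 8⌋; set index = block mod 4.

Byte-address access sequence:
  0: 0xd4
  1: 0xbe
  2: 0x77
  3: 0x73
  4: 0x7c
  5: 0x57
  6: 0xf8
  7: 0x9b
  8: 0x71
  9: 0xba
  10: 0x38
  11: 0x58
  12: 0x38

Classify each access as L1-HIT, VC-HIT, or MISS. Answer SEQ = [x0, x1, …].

SEQ = [MISS, MISS, MISS, L1-HIT, MISS, MISS, MISS, MISS, VC-HIT, MISS, MISS, MISS, VC-HIT]

#0 0xd4→b26/s2 MISS; vc=[]
#1 0xbe→b23/s3 MISS; vc=[]
#2 0x77→b14/s2 MISS; vc=[26]
#3 0x73→b14/s2 L1-HIT; vc=[26]
#4 0x7c→b15/s3 MISS; vc=[26,23]
#5 0x57→b10/s2 MISS; vc=[26,23,14]
#6 0xf8→b31/s3 MISS; vc=[23,14,15]
#7 0x9b→b19/s3 MISS; vc=[14,15,31]
#8 0x71→b14/s2 VC-HIT; vc=[10,15,31]
#9 0xba→b23/s3 MISS; vc=[15,31,19]
#10 0x38→b7/s3 MISS; vc=[31,19,23]
#11 0x58→b11/s3 MISS; vc=[19,23,7]
#12 0x38→b7/s3 VC-HIT; vc=[19,23,11]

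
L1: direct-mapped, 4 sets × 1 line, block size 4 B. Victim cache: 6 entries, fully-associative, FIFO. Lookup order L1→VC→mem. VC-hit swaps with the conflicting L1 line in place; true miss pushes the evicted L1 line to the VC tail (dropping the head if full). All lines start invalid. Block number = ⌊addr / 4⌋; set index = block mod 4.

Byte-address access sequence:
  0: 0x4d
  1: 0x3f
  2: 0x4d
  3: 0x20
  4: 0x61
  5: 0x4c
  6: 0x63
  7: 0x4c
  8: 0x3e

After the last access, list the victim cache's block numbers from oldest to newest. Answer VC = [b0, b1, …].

  [0] addr=0x4d blk=19 s=3: MISS | VC []
  [1] addr=0x3f blk=15 s=3: MISS | VC [19]
  [2] addr=0x4d blk=19 s=3: VC-HIT | VC [15]
  [3] addr=0x20 blk=8 s=0: MISS | VC [15]
  [4] addr=0x61 blk=24 s=0: MISS | VC [15, 8]
  [5] addr=0x4c blk=19 s=3: L1-HIT | VC [15, 8]
  [6] addr=0x63 blk=24 s=0: L1-HIT | VC [15, 8]
  [7] addr=0x4c blk=19 s=3: L1-HIT | VC [15, 8]
  [8] addr=0x3e blk=15 s=3: VC-HIT | VC [19, 8]

VC = [19, 8]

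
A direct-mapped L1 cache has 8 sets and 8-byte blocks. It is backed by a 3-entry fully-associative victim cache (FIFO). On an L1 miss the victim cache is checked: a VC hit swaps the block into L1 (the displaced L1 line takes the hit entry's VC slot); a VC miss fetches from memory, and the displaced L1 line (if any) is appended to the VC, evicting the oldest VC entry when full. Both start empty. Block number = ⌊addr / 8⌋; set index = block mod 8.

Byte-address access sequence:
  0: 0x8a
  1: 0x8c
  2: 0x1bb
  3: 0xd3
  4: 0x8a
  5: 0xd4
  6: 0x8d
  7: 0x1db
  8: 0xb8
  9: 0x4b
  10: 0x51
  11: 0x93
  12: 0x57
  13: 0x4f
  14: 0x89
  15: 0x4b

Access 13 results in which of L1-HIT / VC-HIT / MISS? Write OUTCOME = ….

OUTCOME = L1-HIT

  [0] addr=0x8a blk=17 s=1: MISS | VC []
  [1] addr=0x8c blk=17 s=1: L1-HIT | VC []
  [2] addr=0x1bb blk=55 s=7: MISS | VC []
  [3] addr=0xd3 blk=26 s=2: MISS | VC []
  [4] addr=0x8a blk=17 s=1: L1-HIT | VC []
  [5] addr=0xd4 blk=26 s=2: L1-HIT | VC []
  [6] addr=0x8d blk=17 s=1: L1-HIT | VC []
  [7] addr=0x1db blk=59 s=3: MISS | VC []
  [8] addr=0xb8 blk=23 s=7: MISS | VC [55]
  [9] addr=0x4b blk=9 s=1: MISS | VC [55, 17]
  [10] addr=0x51 blk=10 s=2: MISS | VC [55, 17, 26]
  [11] addr=0x93 blk=18 s=2: MISS | VC [17, 26, 10]
  [12] addr=0x57 blk=10 s=2: VC-HIT | VC [17, 26, 18]
  [13] addr=0x4f blk=9 s=1: L1-HIT | VC [17, 26, 18]
  [14] addr=0x89 blk=17 s=1: VC-HIT | VC [9, 26, 18]
  [15] addr=0x4b blk=9 s=1: VC-HIT | VC [17, 26, 18]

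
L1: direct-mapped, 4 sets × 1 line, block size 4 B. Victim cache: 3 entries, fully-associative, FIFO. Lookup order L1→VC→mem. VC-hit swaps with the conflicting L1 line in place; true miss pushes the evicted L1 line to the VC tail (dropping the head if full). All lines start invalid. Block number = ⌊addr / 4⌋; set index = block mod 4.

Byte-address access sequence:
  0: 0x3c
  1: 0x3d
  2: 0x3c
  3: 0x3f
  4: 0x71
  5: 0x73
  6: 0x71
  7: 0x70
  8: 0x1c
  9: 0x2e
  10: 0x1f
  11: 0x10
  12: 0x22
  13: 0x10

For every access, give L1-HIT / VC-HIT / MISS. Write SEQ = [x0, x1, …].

SEQ = [MISS, L1-HIT, L1-HIT, L1-HIT, MISS, L1-HIT, L1-HIT, L1-HIT, MISS, MISS, VC-HIT, MISS, MISS, VC-HIT]

#0 0x3c→b15/s3 MISS; vc=[]
#1 0x3d→b15/s3 L1-HIT; vc=[]
#2 0x3c→b15/s3 L1-HIT; vc=[]
#3 0x3f→b15/s3 L1-HIT; vc=[]
#4 0x71→b28/s0 MISS; vc=[]
#5 0x73→b28/s0 L1-HIT; vc=[]
#6 0x71→b28/s0 L1-HIT; vc=[]
#7 0x70→b28/s0 L1-HIT; vc=[]
#8 0x1c→b7/s3 MISS; vc=[15]
#9 0x2e→b11/s3 MISS; vc=[15,7]
#10 0x1f→b7/s3 VC-HIT; vc=[15,11]
#11 0x10→b4/s0 MISS; vc=[15,11,28]
#12 0x22→b8/s0 MISS; vc=[11,28,4]
#13 0x10→b4/s0 VC-HIT; vc=[11,28,8]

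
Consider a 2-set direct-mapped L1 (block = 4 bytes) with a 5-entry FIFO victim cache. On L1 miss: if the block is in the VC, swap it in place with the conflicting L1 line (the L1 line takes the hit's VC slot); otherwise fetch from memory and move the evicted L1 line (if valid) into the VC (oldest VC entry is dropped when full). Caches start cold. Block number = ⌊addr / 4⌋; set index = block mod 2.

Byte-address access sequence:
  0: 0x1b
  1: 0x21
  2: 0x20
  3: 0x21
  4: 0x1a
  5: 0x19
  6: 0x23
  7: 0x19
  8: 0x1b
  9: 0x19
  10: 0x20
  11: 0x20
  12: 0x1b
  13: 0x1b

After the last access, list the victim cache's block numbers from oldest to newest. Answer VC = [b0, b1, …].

VC = [8]

0: 0x1b (blk 6, set 0) → MISS  vc=[]
1: 0x21 (blk 8, set 0) → MISS  vc=[6]
2: 0x20 (blk 8, set 0) → L1-HIT  vc=[6]
3: 0x21 (blk 8, set 0) → L1-HIT  vc=[6]
4: 0x1a (blk 6, set 0) → VC-HIT  vc=[8]
5: 0x19 (blk 6, set 0) → L1-HIT  vc=[8]
6: 0x23 (blk 8, set 0) → VC-HIT  vc=[6]
7: 0x19 (blk 6, set 0) → VC-HIT  vc=[8]
8: 0x1b (blk 6, set 0) → L1-HIT  vc=[8]
9: 0x19 (blk 6, set 0) → L1-HIT  vc=[8]
10: 0x20 (blk 8, set 0) → VC-HIT  vc=[6]
11: 0x20 (blk 8, set 0) → L1-HIT  vc=[6]
12: 0x1b (blk 6, set 0) → VC-HIT  vc=[8]
13: 0x1b (blk 6, set 0) → L1-HIT  vc=[8]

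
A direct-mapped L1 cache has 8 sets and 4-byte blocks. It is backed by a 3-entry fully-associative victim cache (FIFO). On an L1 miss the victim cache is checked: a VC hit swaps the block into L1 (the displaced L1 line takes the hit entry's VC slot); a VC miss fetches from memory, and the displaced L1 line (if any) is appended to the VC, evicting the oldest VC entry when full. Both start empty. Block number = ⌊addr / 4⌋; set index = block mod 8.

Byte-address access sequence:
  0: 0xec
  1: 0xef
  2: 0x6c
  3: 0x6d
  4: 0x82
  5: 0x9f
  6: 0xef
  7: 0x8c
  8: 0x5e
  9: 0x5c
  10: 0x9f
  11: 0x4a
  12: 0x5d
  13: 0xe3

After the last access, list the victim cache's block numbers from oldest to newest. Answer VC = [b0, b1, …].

VC = [59, 39, 32]

#0 0xec→b59/s3 MISS; vc=[]
#1 0xef→b59/s3 L1-HIT; vc=[]
#2 0x6c→b27/s3 MISS; vc=[59]
#3 0x6d→b27/s3 L1-HIT; vc=[59]
#4 0x82→b32/s0 MISS; vc=[59]
#5 0x9f→b39/s7 MISS; vc=[59]
#6 0xef→b59/s3 VC-HIT; vc=[27]
#7 0x8c→b35/s3 MISS; vc=[27,59]
#8 0x5e→b23/s7 MISS; vc=[27,59,39]
#9 0x5c→b23/s7 L1-HIT; vc=[27,59,39]
#10 0x9f→b39/s7 VC-HIT; vc=[27,59,23]
#11 0x4a→b18/s2 MISS; vc=[27,59,23]
#12 0x5d→b23/s7 VC-HIT; vc=[27,59,39]
#13 0xe3→b56/s0 MISS; vc=[59,39,32]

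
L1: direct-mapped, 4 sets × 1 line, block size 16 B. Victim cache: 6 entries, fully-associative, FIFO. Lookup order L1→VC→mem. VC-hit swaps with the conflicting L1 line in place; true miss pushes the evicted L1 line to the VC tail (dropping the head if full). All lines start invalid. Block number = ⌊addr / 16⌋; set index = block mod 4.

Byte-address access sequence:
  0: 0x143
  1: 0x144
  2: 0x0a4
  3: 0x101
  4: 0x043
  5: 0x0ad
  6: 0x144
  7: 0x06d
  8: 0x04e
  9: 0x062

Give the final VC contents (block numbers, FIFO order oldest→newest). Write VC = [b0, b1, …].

VC = [20, 16, 10]

#0 0x143→b20/s0 MISS; vc=[]
#1 0x144→b20/s0 L1-HIT; vc=[]
#2 0xa4→b10/s2 MISS; vc=[]
#3 0x101→b16/s0 MISS; vc=[20]
#4 0x43→b4/s0 MISS; vc=[20,16]
#5 0xad→b10/s2 L1-HIT; vc=[20,16]
#6 0x144→b20/s0 VC-HIT; vc=[4,16]
#7 0x6d→b6/s2 MISS; vc=[4,16,10]
#8 0x4e→b4/s0 VC-HIT; vc=[20,16,10]
#9 0x62→b6/s2 L1-HIT; vc=[20,16,10]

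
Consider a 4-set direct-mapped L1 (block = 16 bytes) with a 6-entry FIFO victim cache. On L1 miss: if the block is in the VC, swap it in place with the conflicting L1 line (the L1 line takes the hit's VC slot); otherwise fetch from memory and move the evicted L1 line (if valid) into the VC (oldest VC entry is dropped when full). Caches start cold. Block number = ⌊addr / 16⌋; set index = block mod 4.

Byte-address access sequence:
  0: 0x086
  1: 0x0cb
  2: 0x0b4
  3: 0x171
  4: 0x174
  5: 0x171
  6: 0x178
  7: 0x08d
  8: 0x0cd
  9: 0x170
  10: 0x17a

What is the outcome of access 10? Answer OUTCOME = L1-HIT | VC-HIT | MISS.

OUTCOME = L1-HIT

#0 0x86→b8/s0 MISS; vc=[]
#1 0xcb→b12/s0 MISS; vc=[8]
#2 0xb4→b11/s3 MISS; vc=[8]
#3 0x171→b23/s3 MISS; vc=[8,11]
#4 0x174→b23/s3 L1-HIT; vc=[8,11]
#5 0x171→b23/s3 L1-HIT; vc=[8,11]
#6 0x178→b23/s3 L1-HIT; vc=[8,11]
#7 0x8d→b8/s0 VC-HIT; vc=[12,11]
#8 0xcd→b12/s0 VC-HIT; vc=[8,11]
#9 0x170→b23/s3 L1-HIT; vc=[8,11]
#10 0x17a→b23/s3 L1-HIT; vc=[8,11]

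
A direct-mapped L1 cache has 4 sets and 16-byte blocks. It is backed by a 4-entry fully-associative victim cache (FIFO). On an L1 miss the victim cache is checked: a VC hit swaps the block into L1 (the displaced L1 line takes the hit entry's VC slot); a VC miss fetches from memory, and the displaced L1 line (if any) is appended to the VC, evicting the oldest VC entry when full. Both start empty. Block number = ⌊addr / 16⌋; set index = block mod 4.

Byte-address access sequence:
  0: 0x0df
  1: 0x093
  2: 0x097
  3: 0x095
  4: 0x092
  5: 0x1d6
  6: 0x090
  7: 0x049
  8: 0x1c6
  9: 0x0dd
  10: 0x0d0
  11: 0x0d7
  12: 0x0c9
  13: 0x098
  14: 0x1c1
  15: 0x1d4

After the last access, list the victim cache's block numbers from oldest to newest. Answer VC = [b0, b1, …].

0: 0xdf (blk 13, set 1) → MISS  vc=[]
1: 0x93 (blk 9, set 1) → MISS  vc=[13]
2: 0x97 (blk 9, set 1) → L1-HIT  vc=[13]
3: 0x95 (blk 9, set 1) → L1-HIT  vc=[13]
4: 0x92 (blk 9, set 1) → L1-HIT  vc=[13]
5: 0x1d6 (blk 29, set 1) → MISS  vc=[13, 9]
6: 0x90 (blk 9, set 1) → VC-HIT  vc=[13, 29]
7: 0x49 (blk 4, set 0) → MISS  vc=[13, 29]
8: 0x1c6 (blk 28, set 0) → MISS  vc=[13, 29, 4]
9: 0xdd (blk 13, set 1) → VC-HIT  vc=[9, 29, 4]
10: 0xd0 (blk 13, set 1) → L1-HIT  vc=[9, 29, 4]
11: 0xd7 (blk 13, set 1) → L1-HIT  vc=[9, 29, 4]
12: 0xc9 (blk 12, set 0) → MISS  vc=[9, 29, 4, 28]
13: 0x98 (blk 9, set 1) → VC-HIT  vc=[13, 29, 4, 28]
14: 0x1c1 (blk 28, set 0) → VC-HIT  vc=[13, 29, 4, 12]
15: 0x1d4 (blk 29, set 1) → VC-HIT  vc=[13, 9, 4, 12]

VC = [13, 9, 4, 12]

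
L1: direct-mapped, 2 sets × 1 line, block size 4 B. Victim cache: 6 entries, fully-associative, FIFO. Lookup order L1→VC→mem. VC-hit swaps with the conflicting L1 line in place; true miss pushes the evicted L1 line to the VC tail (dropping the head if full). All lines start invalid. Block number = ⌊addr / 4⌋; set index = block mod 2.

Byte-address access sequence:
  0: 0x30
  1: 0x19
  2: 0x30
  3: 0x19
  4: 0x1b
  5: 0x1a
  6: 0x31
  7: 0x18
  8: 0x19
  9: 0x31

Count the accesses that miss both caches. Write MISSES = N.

MISSES = 2

0: 0x30 (blk 12, set 0) → MISS  vc=[]
1: 0x19 (blk 6, set 0) → MISS  vc=[12]
2: 0x30 (blk 12, set 0) → VC-HIT  vc=[6]
3: 0x19 (blk 6, set 0) → VC-HIT  vc=[12]
4: 0x1b (blk 6, set 0) → L1-HIT  vc=[12]
5: 0x1a (blk 6, set 0) → L1-HIT  vc=[12]
6: 0x31 (blk 12, set 0) → VC-HIT  vc=[6]
7: 0x18 (blk 6, set 0) → VC-HIT  vc=[12]
8: 0x19 (blk 6, set 0) → L1-HIT  vc=[12]
9: 0x31 (blk 12, set 0) → VC-HIT  vc=[6]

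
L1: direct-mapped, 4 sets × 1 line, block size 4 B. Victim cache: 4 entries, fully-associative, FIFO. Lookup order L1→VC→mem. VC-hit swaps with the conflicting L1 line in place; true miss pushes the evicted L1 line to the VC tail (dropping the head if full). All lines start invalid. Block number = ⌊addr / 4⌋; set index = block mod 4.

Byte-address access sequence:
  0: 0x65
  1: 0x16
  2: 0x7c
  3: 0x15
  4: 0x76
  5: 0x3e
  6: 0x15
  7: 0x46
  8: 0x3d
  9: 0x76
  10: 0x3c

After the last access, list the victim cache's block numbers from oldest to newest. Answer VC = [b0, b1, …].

VC = [25, 17, 31, 5]

0: 0x65 (blk 25, set 1) → MISS  vc=[]
1: 0x16 (blk 5, set 1) → MISS  vc=[25]
2: 0x7c (blk 31, set 3) → MISS  vc=[25]
3: 0x15 (blk 5, set 1) → L1-HIT  vc=[25]
4: 0x76 (blk 29, set 1) → MISS  vc=[25, 5]
5: 0x3e (blk 15, set 3) → MISS  vc=[25, 5, 31]
6: 0x15 (blk 5, set 1) → VC-HIT  vc=[25, 29, 31]
7: 0x46 (blk 17, set 1) → MISS  vc=[25, 29, 31, 5]
8: 0x3d (blk 15, set 3) → L1-HIT  vc=[25, 29, 31, 5]
9: 0x76 (blk 29, set 1) → VC-HIT  vc=[25, 17, 31, 5]
10: 0x3c (blk 15, set 3) → L1-HIT  vc=[25, 17, 31, 5]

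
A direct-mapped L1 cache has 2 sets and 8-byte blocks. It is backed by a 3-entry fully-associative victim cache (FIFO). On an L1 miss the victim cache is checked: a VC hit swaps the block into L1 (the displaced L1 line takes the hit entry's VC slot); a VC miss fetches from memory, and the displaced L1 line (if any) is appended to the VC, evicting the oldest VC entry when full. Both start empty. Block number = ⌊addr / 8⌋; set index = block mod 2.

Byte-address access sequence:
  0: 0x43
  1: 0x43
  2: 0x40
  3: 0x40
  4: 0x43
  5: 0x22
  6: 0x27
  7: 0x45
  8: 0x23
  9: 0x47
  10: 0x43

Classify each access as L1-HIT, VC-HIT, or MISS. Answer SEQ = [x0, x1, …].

#0 0x43→b8/s0 MISS; vc=[]
#1 0x43→b8/s0 L1-HIT; vc=[]
#2 0x40→b8/s0 L1-HIT; vc=[]
#3 0x40→b8/s0 L1-HIT; vc=[]
#4 0x43→b8/s0 L1-HIT; vc=[]
#5 0x22→b4/s0 MISS; vc=[8]
#6 0x27→b4/s0 L1-HIT; vc=[8]
#7 0x45→b8/s0 VC-HIT; vc=[4]
#8 0x23→b4/s0 VC-HIT; vc=[8]
#9 0x47→b8/s0 VC-HIT; vc=[4]
#10 0x43→b8/s0 L1-HIT; vc=[4]

SEQ = [MISS, L1-HIT, L1-HIT, L1-HIT, L1-HIT, MISS, L1-HIT, VC-HIT, VC-HIT, VC-HIT, L1-HIT]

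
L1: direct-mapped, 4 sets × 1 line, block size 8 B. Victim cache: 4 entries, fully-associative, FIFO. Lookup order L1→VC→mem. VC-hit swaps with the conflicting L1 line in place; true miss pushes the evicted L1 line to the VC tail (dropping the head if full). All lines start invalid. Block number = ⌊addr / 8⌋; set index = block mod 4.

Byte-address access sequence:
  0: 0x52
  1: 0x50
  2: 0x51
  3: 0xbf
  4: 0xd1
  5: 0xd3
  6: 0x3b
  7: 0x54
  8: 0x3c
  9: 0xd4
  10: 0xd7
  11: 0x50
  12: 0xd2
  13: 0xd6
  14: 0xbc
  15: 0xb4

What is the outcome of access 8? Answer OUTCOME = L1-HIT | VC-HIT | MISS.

  [0] addr=0x52 blk=10 s=2: MISS | VC []
  [1] addr=0x50 blk=10 s=2: L1-HIT | VC []
  [2] addr=0x51 blk=10 s=2: L1-HIT | VC []
  [3] addr=0xbf blk=23 s=3: MISS | VC []
  [4] addr=0xd1 blk=26 s=2: MISS | VC [10]
  [5] addr=0xd3 blk=26 s=2: L1-HIT | VC [10]
  [6] addr=0x3b blk=7 s=3: MISS | VC [10, 23]
  [7] addr=0x54 blk=10 s=2: VC-HIT | VC [26, 23]
  [8] addr=0x3c blk=7 s=3: L1-HIT | VC [26, 23]
  [9] addr=0xd4 blk=26 s=2: VC-HIT | VC [10, 23]
  [10] addr=0xd7 blk=26 s=2: L1-HIT | VC [10, 23]
  [11] addr=0x50 blk=10 s=2: VC-HIT | VC [26, 23]
  [12] addr=0xd2 blk=26 s=2: VC-HIT | VC [10, 23]
  [13] addr=0xd6 blk=26 s=2: L1-HIT | VC [10, 23]
  [14] addr=0xbc blk=23 s=3: VC-HIT | VC [10, 7]
  [15] addr=0xb4 blk=22 s=2: MISS | VC [10, 7, 26]

OUTCOME = L1-HIT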